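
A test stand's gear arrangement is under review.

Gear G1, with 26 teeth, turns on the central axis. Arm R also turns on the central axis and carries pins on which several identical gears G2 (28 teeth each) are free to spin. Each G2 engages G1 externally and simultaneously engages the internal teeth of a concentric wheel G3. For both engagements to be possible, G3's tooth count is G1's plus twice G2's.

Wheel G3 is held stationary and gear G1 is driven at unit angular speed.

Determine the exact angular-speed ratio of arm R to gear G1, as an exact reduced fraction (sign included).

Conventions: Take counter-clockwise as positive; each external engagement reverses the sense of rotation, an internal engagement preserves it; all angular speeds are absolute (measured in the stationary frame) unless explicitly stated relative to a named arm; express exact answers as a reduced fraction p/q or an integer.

13/54

class = planetary set [G3 = 26+2·28 = 82; Willis about the carrier]
ring teeth: 26 + 2·28 = 82
26(ω_sun−ω_arm) = −82(ω_ring−ω_arm),  ω_ring = 0, ω_sun = 1
26(1−ω_arm) = −82(0−ω_arm)  ⇒  108·ω_arm = 26  ⇒  ω_arm = 13/54
ω_out/ω_in = 13/54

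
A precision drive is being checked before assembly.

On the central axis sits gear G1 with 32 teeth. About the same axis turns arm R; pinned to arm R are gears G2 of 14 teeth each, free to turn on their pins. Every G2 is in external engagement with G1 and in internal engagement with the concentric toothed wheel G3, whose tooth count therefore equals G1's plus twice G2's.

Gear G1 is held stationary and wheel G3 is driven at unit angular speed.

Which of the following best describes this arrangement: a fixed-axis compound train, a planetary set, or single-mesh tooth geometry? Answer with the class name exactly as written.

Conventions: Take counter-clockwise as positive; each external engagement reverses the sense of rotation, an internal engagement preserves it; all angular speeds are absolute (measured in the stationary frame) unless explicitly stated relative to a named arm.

class = planetary set [G3 = 32+2·14 = 60; Willis about the carrier]
classification: planetary set

planetary set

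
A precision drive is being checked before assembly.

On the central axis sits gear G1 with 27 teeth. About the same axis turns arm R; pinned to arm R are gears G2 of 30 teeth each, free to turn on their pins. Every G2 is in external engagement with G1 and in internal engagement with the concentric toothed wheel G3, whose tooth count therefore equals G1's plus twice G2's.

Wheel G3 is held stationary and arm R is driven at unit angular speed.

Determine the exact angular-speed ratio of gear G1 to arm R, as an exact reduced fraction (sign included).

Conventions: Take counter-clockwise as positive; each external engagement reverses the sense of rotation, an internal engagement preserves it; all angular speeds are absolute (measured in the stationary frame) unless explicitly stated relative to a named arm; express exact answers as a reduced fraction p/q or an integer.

38/9

class = planetary set [G3 = 27+2·30 = 87; Willis about the carrier]
ring teeth: 27 + 2·30 = 87
27(ω_sun−ω_arm) = −87(ω_ring−ω_arm),  ω_ring = 0, ω_arm = 1
ω_sun = 1 − (87/27)(0−1) = 38/9
ω_out/ω_in = 38/9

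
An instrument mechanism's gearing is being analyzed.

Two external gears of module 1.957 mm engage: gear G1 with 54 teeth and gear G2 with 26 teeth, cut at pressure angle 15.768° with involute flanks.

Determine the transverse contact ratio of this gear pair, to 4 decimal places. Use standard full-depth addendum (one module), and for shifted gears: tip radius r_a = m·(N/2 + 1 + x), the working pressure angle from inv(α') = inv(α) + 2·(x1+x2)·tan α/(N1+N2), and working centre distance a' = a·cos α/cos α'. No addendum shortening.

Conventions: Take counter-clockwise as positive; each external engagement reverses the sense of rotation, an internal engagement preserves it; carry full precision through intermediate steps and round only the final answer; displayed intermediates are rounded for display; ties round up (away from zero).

1.9336

class = single-mesh tooth geometry [involute pair 54T × 26T, m = 1.957]
base radii: r_b1 = 50.850664, r_b2 = 24.483653
tip radii: r_a1 = 54.796000, r_a2 = 27.398000
no profile shift: α' = α, a' = a
action lengths: √(r_a1²−r_b1²) = 20.415964, √(r_a2²−r_b2²) = 12.296387
base pitch p_b = π·m·cos α = 5.916743
CR = (20.415964 + 12.296387 − 78.280000·sin 15.76800°)/5.916743 = 1.933551
contact ratio ≈ 1.9336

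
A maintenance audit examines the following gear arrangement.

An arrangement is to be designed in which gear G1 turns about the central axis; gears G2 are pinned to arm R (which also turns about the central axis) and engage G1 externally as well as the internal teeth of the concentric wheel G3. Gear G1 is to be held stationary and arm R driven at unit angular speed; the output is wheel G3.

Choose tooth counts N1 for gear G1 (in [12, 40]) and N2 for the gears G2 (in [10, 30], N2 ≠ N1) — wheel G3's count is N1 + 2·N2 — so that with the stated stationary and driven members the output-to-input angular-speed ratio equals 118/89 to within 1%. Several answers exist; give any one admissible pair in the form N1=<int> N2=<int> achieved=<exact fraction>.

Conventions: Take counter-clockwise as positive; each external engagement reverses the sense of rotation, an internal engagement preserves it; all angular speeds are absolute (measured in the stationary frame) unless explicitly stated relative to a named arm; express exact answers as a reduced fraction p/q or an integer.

N1=29 N2=30 achieved=118/89

planetary set to be sized for 118/89 (Willis relation)
Willis with ω_sun = 0: ω_ring/ω_arm = (N1+N3)/N3; set equal to 118/89  ⇒  N3/N1 = 1/(118/89 − 1) = 89/29
N3 = N1 + 2·N2  ⇒  N2/N1 = (N3/N1 − 1)/2 = (89/29 − 1)/2 = 30/29
smallest multiple with N1 ≥ 12 and N2 ≥ 10: k = 1  ⇒  N1 = 1·29 = 29, N2 = 1·30 = 30 (N1 ≤ 40, N2 ≤ 30, N2 ≠ N1 ✓), N3 = 29 + 2·30 = 89
check: (N1+N3)/N3 with N1 = 29, N3 = 89 gives 118/89; |achieved − target| = 0 ≤ 59/4450 ✓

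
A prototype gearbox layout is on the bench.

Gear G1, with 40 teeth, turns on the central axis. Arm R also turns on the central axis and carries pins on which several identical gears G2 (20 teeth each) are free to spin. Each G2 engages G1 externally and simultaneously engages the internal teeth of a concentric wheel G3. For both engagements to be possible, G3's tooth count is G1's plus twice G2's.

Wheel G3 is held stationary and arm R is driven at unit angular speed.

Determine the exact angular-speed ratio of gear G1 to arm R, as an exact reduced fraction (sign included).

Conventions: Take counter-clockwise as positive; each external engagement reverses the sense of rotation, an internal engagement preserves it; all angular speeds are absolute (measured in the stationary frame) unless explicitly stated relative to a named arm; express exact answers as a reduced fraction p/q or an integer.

class = planetary set [G3 = 40+2·20 = 80; Willis about the carrier]
ring teeth: 40 + 2·20 = 80
40(ω_sun−ω_arm) = −80(ω_ring−ω_arm),  ω_ring = 0, ω_arm = 1
ω_sun = 1 − (80/40)(0−1) = 3
ω_out/ω_in = 3

3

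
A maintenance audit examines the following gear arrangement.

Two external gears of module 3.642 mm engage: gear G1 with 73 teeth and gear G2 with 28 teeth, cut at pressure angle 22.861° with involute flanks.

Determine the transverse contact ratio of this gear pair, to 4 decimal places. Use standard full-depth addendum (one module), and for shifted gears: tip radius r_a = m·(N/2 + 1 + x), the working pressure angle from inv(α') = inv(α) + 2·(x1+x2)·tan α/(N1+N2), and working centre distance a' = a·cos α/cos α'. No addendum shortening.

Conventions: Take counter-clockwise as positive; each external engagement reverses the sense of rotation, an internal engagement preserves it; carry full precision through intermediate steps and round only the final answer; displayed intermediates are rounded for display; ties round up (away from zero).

single-mesh involute tooth geometry (73T engaging 28T at module 3.642)
base radii: r_b1 = 122.491121, r_b2 = 46.982896
tip radii: r_a1 = 136.575000, r_a2 = 54.630000
no profile shift: α' = α, a' = a
action lengths: √(r_a1²−r_b1²) = 60.404105, √(r_a2²−r_b2²) = 27.875516
base pitch p_b = π·m·cos α = 10.542937
CR = (60.404105 + 27.875516 − 183.921000·sin 22.86100°)/10.542937 = 1.596035
contact ratio ≈ 1.5960

1.5960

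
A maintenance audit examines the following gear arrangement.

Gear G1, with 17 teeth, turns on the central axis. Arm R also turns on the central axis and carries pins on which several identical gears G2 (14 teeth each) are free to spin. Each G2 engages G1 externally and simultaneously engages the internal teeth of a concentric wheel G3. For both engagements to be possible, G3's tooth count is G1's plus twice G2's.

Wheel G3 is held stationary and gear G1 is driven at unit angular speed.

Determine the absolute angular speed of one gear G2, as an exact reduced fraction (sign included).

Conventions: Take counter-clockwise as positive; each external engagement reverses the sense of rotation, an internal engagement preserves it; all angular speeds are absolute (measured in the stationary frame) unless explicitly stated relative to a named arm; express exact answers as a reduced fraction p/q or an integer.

-17/28

recognized (axles ride arm R): planetary set, 17/14/45 teeth
ring teeth: 17 + 2·14 = 45
17(ω_sun−ω_arm) = −45(ω_ring−ω_arm),  ω_ring = 0, ω_sun = 1
17(1−ω_arm) = −45(0−ω_arm)  ⇒  62·ω_arm = 17  ⇒  ω_arm = 17/62
sun–planet mesh: 17·(1−17/62) = −14·(ω_p−ω_arm)  ⇒  ω_p−ω_arm = -765/868
ω_p = 17/62 − 765/868 = -17/28
exact speed ratio = -17/28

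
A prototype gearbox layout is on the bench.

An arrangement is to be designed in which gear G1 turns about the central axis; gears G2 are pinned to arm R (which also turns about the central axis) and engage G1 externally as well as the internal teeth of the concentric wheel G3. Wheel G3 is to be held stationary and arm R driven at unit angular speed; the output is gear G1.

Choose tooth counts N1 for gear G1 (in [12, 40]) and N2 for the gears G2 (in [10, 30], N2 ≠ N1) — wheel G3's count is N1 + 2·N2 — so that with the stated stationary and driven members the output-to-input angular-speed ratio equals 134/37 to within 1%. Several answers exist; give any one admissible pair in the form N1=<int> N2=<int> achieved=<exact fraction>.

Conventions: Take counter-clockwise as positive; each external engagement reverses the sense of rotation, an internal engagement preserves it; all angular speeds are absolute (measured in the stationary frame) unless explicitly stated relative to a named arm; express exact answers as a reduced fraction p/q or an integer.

N1=37 N2=30 achieved=134/37

planetary set to be sized for 134/37 (Willis relation)
Willis with ω_ring = 0: ω_sun/ω_arm = (N1+N3)/N1; set equal to 134/37  ⇒  N3/N1 = 134/37 − 1 = 97/37
N3 = N1 + 2·N2  ⇒  N2/N1 = (N3/N1 − 1)/2 = (97/37 − 1)/2 = 30/37
smallest multiple with N1 ≥ 12 and N2 ≥ 10: k = 1  ⇒  N1 = 1·37 = 37, N2 = 1·30 = 30 (N1 ≤ 40, N2 ≤ 30, N2 ≠ N1 ✓), N3 = 37 + 2·30 = 97
check: (N1+N3)/N1 with N1 = 37, N3 = 97 gives 134/37; |achieved − target| = 0 ≤ 67/1850 ✓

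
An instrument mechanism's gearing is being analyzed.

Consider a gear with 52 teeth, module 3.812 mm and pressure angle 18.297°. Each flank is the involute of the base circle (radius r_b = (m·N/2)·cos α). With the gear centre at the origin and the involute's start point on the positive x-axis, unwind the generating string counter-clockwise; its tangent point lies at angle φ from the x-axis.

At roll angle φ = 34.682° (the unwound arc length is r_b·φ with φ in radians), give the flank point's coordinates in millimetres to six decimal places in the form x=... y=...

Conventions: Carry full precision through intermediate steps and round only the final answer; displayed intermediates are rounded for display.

class = single-mesh tooth geometry [base-circle involute, m = 3.812, 52T]
pitch radius r_p = m·N/2 = 3.812·52/2 = 99.112000
base radius r_b = r_p·cos α = 99.112000·cos 18.297° = 94.101087
roll angle φ = 34.682° = 0.60531509 rad
x = r_b·(cos φ + φ·sin φ) = 109.793382
y = r_b·(sin φ − φ·cos φ) = 6.705341

x=109.793382 y=6.705341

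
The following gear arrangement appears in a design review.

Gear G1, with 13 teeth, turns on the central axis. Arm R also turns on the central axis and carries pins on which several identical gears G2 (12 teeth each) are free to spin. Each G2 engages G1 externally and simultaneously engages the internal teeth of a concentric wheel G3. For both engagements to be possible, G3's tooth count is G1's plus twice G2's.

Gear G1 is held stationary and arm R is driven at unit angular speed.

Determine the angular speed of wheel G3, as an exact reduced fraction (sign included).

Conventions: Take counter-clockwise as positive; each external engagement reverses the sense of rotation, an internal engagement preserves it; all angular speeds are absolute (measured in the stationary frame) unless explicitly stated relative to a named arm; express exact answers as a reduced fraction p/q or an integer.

planetary set (13T centre, 12T on arm, 37T internal) — Willis relation
ring teeth: 13 + 2·12 = 37
13(ω_sun−ω_arm) = −37(ω_ring−ω_arm),  ω_sun = 0, ω_arm = 1
ω_ring = 1 − (13/37)(0−1) = 50/37
exact speed ratio = 50/37

50/37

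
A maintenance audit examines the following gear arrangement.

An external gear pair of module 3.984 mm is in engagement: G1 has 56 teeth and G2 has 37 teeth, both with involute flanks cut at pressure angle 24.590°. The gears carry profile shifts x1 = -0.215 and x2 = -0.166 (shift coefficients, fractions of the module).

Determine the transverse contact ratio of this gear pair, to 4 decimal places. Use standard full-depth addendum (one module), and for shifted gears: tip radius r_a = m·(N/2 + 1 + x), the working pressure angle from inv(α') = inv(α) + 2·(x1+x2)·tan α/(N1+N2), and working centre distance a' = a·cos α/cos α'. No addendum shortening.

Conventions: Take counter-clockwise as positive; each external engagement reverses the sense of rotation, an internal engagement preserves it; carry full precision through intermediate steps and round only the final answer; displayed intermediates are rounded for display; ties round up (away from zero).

single-mesh involute tooth geometry (56T engaging 37T at module 3.984)
base radii: r_b1 = 101.435210, r_b2 = 67.019692
tip radii: r_a1 = 114.679440, r_a2 = 77.026656
inv(α') = inv(24.590°) + 2·(-0.215-0.166)·tan α/(56+37) = 0.02469861  ⇒  α' = 23.51169°
a' = a·cos α / cos α' = 185.2560·cos 24.590°/cos 23.51169° = 183.706457
action lengths: √(r_a1²−r_b1²) = 53.500207, √(r_a2²−r_b2²) = 37.966651
base pitch p_b = π·m·cos α = 11.381004
CR = (53.500207 + 37.966651 − 183.706457·sin 23.51169°)/11.381004 = 1.597372
contact ratio ≈ 1.5974

1.5974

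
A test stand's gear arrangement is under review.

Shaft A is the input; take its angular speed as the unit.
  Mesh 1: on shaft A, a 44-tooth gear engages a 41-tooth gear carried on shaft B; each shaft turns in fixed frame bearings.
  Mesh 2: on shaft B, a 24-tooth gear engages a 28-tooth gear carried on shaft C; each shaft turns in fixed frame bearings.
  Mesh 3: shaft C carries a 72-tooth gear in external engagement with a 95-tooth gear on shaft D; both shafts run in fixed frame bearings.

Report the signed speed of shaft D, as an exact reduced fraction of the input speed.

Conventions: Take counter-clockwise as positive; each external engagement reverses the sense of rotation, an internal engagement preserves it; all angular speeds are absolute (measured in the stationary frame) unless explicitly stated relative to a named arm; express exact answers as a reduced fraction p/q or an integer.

3-mesh fixed-axis compound train (all bearings frame-fixed)
mesh 1 [44T→41T]: |ω|/ω_in = 1×44/41 = 44/41, sense flips to −
mesh 2 [24T→28T]: |ω|/ω_in = (44/41)×24/28 = 264/287, sense flips to +
mesh 3 [72T→95T]: |ω|/ω_in = (264/287)×72/95 = 19008/27265, sense flips to −
signed output speed (× input speed) = -19008/27265

-19008/27265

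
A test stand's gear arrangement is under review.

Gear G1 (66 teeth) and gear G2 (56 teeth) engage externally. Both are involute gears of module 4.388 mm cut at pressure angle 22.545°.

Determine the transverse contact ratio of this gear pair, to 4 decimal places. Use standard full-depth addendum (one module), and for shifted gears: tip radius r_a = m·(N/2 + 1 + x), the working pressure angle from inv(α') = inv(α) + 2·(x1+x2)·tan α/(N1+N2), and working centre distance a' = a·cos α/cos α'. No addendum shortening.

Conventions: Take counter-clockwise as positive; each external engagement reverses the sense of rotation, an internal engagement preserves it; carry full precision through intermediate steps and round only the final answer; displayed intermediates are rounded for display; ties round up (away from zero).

class = single-mesh tooth geometry [involute pair 66T × 56T, m = 4.388]
base radii: r_b1 = 133.737888, r_b2 = 113.474572
tip radii: r_a1 = 149.192000, r_a2 = 127.252000
no profile shift: α' = α, a' = a
action lengths: √(r_a1²−r_b1²) = 66.124353, √(r_a2²−r_b2²) = 57.589869
base pitch p_b = π·m·cos α = 12.731817
CR = (66.124353 + 57.589869 − 267.668000·sin 22.54500°)/12.731817 = 1.656317
contact ratio ≈ 1.6563

1.6563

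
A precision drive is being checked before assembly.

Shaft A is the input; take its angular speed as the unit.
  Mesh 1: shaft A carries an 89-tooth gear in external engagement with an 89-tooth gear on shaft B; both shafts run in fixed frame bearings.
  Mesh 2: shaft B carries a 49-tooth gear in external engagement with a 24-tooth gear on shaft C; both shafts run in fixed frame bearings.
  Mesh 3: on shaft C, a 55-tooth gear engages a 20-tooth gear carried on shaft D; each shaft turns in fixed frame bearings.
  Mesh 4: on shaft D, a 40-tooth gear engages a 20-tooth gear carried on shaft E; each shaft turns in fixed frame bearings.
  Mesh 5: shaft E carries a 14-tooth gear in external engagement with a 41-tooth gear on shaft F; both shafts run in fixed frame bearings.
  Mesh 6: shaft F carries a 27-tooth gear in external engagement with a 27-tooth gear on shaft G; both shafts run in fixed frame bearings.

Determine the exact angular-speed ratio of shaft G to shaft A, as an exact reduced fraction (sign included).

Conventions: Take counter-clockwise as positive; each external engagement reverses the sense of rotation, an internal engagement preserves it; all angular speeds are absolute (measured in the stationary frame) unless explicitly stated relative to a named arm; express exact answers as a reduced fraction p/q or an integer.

class = fixed-axis compound train [6 meshes; 6 ratios multiply, 6 sense flips]
mesh 1 [89T→89T]: running ratio 1, sense −
mesh 2 [49T→24T]: running ratio 49/24, sense +
mesh 3 [55T→20T]: running ratio 539/96, sense −
mesh 4 [40T→20T]: running ratio 539/48, sense +
mesh 5 [14T→41T]: running ratio 3773/984, sense −
mesh 6 [27T→27T]: running ratio 3773/984, sense +
ω_out/ω_in = 3773/984

3773/984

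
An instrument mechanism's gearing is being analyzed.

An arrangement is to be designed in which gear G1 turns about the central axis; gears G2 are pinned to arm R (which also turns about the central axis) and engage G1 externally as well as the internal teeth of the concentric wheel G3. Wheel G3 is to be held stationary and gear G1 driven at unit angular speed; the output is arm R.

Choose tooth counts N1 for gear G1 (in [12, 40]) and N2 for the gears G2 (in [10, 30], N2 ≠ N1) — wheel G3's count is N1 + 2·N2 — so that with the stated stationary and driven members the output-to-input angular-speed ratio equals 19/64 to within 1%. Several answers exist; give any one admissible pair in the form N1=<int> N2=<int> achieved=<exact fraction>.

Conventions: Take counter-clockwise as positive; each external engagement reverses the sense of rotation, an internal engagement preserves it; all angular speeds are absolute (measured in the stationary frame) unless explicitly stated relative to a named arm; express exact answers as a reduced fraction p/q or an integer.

N1=19 N2=13 achieved=19/64

planetary set to be sized for 19/64 (Willis relation)
Willis with ω_ring = 0: ω_arm/ω_sun = N1/(N1+N3); set equal to 19/64  ⇒  N3/N1 = 1/(19/64) − 1 = 45/19
N3 = N1 + 2·N2  ⇒  N2/N1 = (N3/N1 − 1)/2 = (45/19 − 1)/2 = 13/19
smallest multiple with N1 ≥ 12 and N2 ≥ 10: k = 1  ⇒  N1 = 1·19 = 19, N2 = 1·13 = 13 (N1 ≤ 40, N2 ≤ 30, N2 ≠ N1 ✓), N3 = 19 + 2·13 = 45
check: N1/(N1+N3) with N1 = 19, N3 = 45 gives 19/64; |achieved − target| = 0 ≤ 19/6400 ✓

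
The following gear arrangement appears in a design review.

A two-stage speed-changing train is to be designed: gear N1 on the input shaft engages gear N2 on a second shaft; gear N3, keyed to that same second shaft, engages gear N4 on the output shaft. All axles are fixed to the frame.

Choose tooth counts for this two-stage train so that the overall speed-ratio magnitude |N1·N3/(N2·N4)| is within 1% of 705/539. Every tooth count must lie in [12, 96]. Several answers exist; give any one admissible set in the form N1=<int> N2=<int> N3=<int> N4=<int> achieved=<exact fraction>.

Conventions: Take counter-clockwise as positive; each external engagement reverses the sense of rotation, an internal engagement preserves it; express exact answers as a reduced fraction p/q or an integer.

topology: fixed-axis compound train — 2 stages, target 705/539
target = 705/539 in lowest terms: an exact hit needs N1·N3 = k·705 and N2·N4 = k·539 for one integer k, every count in [12, 96]; additionally prefer no 1:1 stage (N1 ≠ N2, N3 ≠ N4)
k = 1: no 1:1-free in-range split of k·705 and k·539 into factor pairs; take k = 2
k = 2: N1·N3 = 1410 = 15·94, N2·N4 = 1078 = 14·77
achieved = 15·94/(14·77) = 705/539; |achieved − target| = 0 ≤ 141/10780 ✓

N1=15 N2=14 N3=94 N4=77 achieved=705/539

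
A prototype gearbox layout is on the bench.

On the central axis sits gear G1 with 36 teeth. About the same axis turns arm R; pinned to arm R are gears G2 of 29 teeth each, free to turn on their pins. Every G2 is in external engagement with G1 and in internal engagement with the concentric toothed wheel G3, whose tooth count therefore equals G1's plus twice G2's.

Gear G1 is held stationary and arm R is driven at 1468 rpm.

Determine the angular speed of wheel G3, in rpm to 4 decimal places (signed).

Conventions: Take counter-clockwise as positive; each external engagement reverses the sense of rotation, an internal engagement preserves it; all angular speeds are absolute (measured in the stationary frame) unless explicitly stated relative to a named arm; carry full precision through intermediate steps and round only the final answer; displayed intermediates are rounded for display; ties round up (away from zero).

+2030.2128 rpm

class = planetary set [G3 = 36+2·29 = 94; Willis about the carrier]
normalise by the input: solve with ω_arm = 1, then scale by 1468 rpm
ring teeth: 36 + 2·29 = 94
36(ω_sun−ω_arm) = −94(ω_ring−ω_arm),  ω_sun = 0, ω_arm = 1
ω_ring = 1 − (36/94)(0−1) = 65/47
scale: ω_ring = 65/47 × 1468 rpm = +2030.2128 rpm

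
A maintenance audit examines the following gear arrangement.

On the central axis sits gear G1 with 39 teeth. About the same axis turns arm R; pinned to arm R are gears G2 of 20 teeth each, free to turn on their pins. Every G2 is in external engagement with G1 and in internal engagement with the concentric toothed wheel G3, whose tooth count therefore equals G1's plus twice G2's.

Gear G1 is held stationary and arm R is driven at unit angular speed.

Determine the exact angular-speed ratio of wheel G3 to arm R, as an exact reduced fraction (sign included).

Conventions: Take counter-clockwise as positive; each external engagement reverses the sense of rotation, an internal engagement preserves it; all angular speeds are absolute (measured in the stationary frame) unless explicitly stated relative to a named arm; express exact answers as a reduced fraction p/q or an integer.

118/79

planetary set (39T centre, 20T on arm, 79T internal) — Willis relation
ring teeth: 39 + 2·20 = 79
39(ω_sun−ω_arm) = −79(ω_ring−ω_arm),  ω_sun = 0, ω_arm = 1
ω_ring = 1 − (39/79)(0−1) = 118/79
ω_out/ω_in = 118/79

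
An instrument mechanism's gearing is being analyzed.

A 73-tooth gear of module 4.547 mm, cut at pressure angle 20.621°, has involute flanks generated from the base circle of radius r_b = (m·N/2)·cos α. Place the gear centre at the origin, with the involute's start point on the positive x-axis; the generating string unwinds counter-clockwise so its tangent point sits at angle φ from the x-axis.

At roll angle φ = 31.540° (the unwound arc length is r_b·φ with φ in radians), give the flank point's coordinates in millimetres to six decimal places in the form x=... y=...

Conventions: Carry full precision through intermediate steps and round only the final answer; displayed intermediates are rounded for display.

topology: single-mesh involute geometry — m = 4.547, N = 73
pitch radius r_p = m·N/2 = 4.547·73/2 = 165.965500
base radius r_b = r_p·cos α = 165.965500·cos 20.621° = 155.332176
roll angle φ = 31.540° = 0.55047685 rad
x = r_b·(cos φ + φ·sin φ) = 177.113809
y = r_b·(sin φ − φ·cos φ) = 8.377987

x=177.113809 y=8.377987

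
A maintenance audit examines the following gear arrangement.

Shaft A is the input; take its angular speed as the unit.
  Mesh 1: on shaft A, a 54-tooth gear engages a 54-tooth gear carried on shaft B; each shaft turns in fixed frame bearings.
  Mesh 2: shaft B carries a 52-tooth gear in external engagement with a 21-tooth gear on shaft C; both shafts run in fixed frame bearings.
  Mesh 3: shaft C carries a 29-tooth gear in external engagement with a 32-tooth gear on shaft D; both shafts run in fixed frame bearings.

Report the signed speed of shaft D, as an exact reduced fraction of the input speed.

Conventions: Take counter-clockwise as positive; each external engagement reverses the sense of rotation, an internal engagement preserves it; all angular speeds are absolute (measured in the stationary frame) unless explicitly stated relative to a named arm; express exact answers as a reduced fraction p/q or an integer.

-377/168

3-mesh fixed-axis compound train (all bearings frame-fixed)
mesh 1 [54T→54T]: |ω|/ω_in = 1×54/54 = 1, sense flips to −
mesh 2 [52T→21T]: |ω|/ω_in = 1×52/21 = 52/21, sense flips to +
mesh 3 [29T→32T]: |ω|/ω_in = (52/21)×29/32 = 377/168, sense flips to −
signed output speed (× input speed) = -377/168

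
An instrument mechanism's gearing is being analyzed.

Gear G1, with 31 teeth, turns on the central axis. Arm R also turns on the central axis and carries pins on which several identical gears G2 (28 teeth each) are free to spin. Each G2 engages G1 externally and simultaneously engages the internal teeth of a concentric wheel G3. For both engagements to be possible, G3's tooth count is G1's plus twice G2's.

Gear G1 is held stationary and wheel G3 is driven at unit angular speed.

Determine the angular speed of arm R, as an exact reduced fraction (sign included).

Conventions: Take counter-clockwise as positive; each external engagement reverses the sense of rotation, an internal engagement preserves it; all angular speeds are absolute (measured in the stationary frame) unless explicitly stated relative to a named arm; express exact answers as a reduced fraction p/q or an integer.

87/118

planetary set (31T centre, 28T on arm, 87T internal) — Willis relation
ring teeth: 31 + 2·28 = 87
31(ω_sun−ω_arm) = −87(ω_ring−ω_arm),  ω_sun = 0, ω_ring = 1
31(0−ω_arm) = −87(1−ω_arm)  ⇒  118·ω_arm = 87  ⇒  ω_arm = 87/118
exact speed ratio = 87/118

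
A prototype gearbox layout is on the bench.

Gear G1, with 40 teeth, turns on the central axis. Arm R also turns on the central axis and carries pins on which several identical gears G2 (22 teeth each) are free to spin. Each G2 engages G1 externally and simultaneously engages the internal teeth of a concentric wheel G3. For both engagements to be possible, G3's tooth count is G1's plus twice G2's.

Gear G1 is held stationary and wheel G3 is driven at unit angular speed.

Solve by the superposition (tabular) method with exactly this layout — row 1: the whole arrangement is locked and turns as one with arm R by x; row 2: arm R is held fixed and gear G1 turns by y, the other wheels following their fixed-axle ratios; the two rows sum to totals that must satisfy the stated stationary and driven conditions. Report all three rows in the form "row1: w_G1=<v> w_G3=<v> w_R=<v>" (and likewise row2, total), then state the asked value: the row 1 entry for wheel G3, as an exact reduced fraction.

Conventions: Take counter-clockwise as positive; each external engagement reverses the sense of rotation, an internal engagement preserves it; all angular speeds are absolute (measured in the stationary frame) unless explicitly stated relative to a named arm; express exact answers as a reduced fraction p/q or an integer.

row1: w_G1=21/31 w_G3=21/31 w_R=21/31
row2: w_G1=-21/31 w_G3=10/31 w_R=0
total: w_G1=0 w_G3=1 w_R=21/31
asked value: 21/31

topology: planetary set — G1 40T / G2 22T / G3 84T, arm = carrier (Willis)
superposition row 1 [locked train]: every member turns x
superposition row 2 [arm held]: sun y, ring −(40/84)·y, arm 0
boundary: total ω_sun = x + y = 0 and total ω_ring = x − (40/84)·y = 1  ⇒  y = -21/31, x = 21/31
row 2 ring = −(40/84)·(-21/31) = 10/31
totals (row 1 + row 2): sun 21/31 + (-21/31) = 0, ring 21/31 + 10/31 = 1, arm 21/31 + 0 = 21/31
asked cell (row1, ring) = 21/31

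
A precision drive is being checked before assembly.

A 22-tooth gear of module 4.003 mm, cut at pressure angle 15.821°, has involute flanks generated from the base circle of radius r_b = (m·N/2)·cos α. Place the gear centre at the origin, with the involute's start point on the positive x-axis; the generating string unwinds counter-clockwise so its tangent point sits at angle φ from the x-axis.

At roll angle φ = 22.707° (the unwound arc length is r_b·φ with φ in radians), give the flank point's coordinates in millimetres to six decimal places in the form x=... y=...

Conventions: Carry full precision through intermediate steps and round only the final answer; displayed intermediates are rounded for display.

x=45.562432 y=0.865287

class = single-mesh tooth geometry [base-circle involute, m = 4.003, 22T]
pitch radius r_p = m·N/2 = 4.003·22/2 = 44.033000
base radius r_b = r_p·cos α = 44.033000·cos 15.821° = 42.364948
roll angle φ = 22.707° = 0.39631191 rad
x = r_b·(cos φ + φ·sin φ) = 45.562432
y = r_b·(sin φ − φ·cos φ) = 0.865287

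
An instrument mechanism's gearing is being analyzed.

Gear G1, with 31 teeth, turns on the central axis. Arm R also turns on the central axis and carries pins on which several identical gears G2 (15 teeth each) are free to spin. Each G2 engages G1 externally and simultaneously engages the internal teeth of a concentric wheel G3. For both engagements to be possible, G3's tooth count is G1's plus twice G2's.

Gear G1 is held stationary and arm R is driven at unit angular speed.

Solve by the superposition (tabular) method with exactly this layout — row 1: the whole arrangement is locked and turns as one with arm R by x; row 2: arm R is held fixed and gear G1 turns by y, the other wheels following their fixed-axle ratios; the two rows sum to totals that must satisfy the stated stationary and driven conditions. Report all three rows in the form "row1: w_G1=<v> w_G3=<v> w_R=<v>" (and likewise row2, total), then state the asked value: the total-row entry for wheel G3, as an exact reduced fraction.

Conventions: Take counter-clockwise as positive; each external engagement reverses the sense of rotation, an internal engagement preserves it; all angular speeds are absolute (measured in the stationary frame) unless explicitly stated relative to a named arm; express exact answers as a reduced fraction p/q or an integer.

row1: w_G1=1 w_G3=1 w_R=1
row2: w_G1=-1 w_G3=31/61 w_R=0
total: w_G1=0 w_G3=92/61 w_R=1
asked value: 92/61

topology: planetary set — G1 31T / G2 15T / G3 61T, arm = carrier (Willis)
superposition row 1 [locked train]: every member turns x
row 2 — arm fixed, fixed-axis ratios: sun y, ring −(31/61)·y, arm 0
boundary: total ω_sun = x + y = 0 and total ω_arm = x = 1  ⇒  y = -1, x = 1
row 2 ring = −(31/61)·(-1) = 31/61
totals (row 1 + row 2): sun 1 + (-1) = 0, ring 1 + 31/61 = 92/61, arm 1 + 0 = 1
asked cell (total, ring) = 92/61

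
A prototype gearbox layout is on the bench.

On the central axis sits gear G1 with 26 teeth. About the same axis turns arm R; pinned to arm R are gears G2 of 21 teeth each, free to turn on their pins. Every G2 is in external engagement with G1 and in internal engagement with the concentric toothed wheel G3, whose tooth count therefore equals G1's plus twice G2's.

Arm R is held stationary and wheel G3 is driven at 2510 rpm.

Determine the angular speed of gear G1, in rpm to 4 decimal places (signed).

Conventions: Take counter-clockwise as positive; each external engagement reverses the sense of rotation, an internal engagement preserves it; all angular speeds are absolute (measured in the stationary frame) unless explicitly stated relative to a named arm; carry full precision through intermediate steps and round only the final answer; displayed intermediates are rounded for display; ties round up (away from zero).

-6564.6154 rpm

topology: planetary set — G1 26T / G2 21T / G3 68T, arm = carrier (Willis)
normalise by the input: solve with ω_ring = 1, then scale by 2510 rpm
ring teeth: 26 + 2·21 = 68
26(ω_sun−ω_arm) = −68(ω_ring−ω_arm),  ω_arm = 0, ω_ring = 1
ω_sun = 0 − (68/26)(1−0) = -34/13
scale: ω_sun = -34/13 × 2510 rpm = -6564.6154 rpm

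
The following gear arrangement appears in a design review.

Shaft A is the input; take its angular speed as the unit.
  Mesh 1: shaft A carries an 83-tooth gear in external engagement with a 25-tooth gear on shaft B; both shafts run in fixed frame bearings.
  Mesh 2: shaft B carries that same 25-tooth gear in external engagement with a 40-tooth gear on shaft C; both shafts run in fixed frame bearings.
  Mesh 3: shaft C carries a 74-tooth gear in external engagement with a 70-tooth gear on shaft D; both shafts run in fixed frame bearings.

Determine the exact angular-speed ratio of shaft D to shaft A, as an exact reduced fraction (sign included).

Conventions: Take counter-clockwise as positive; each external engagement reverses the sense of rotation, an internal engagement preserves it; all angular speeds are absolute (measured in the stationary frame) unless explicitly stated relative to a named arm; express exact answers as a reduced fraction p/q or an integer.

class = fixed-axis compound train [3 meshes; 3 ratios multiply, 3 sense flips]
mesh 1 [83T→25T]: running ratio 83/25, sense −
mesh 2 [25T→40T]: running ratio 83/40, sense +
mesh 3 [74T→70T]: running ratio 3071/1400, sense −
ω_out/ω_in = -3071/1400

-3071/1400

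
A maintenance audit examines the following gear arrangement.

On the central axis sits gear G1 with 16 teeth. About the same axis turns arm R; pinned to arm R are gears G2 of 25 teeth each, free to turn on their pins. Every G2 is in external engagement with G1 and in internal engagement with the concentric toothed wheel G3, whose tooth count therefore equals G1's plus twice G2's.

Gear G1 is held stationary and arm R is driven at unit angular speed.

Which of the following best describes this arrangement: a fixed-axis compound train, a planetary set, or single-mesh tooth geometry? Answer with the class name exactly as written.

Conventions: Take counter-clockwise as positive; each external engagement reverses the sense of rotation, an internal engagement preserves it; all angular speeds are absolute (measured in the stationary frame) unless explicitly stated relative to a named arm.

recognized (axles ride arm R): planetary set, 16/25/66 teeth
classification: planetary set

planetary set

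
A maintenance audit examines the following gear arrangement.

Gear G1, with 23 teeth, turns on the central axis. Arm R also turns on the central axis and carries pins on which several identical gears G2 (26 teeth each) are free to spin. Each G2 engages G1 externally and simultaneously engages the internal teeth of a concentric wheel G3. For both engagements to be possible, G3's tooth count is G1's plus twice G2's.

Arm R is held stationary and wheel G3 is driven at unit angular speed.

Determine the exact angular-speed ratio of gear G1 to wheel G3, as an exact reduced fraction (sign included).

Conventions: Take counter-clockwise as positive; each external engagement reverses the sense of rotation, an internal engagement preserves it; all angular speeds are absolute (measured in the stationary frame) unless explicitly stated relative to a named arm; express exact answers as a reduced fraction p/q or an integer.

class = planetary set [G3 = 23+2·26 = 75; Willis about the carrier]
ring teeth: 23 + 2·26 = 75
23(ω_sun−ω_arm) = −75(ω_ring−ω_arm),  ω_arm = 0, ω_ring = 1
ω_sun = 0 − (75/23)(1−0) = -75/23
ω_out/ω_in = -75/23

-75/23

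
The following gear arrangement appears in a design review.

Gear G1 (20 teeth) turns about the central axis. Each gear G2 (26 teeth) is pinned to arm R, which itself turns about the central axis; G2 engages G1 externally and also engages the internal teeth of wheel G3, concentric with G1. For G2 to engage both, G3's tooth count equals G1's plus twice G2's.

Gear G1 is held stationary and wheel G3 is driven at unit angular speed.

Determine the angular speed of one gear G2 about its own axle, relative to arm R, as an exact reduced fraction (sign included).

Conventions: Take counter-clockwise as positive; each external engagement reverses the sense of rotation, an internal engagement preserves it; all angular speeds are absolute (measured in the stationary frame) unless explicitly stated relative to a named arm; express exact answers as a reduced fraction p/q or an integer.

topology: planetary set — G1 20T / G2 26T / G3 72T, arm = carrier (Willis)
ring teeth: 20 + 2·26 = 72
20(ω_sun−ω_arm) = −72(ω_ring−ω_arm),  ω_sun = 0, ω_ring = 1
20(0−ω_arm) = −72(1−ω_arm)  ⇒  92·ω_arm = 72  ⇒  ω_arm = 18/23
sun–planet mesh: 20·(0−18/23) = −26·(ω_p−ω_arm)  ⇒  ω_p−ω_arm = 180/299
exact speed ratio = 180/299

180/299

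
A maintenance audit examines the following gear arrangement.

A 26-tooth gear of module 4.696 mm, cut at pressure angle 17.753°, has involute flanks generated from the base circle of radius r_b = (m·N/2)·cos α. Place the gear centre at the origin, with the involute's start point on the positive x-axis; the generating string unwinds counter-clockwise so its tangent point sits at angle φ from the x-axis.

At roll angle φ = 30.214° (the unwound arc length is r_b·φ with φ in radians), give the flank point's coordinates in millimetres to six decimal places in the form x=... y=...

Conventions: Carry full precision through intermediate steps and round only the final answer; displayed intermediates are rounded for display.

recognized (one wheel, involute flank): single-mesh tooth geometry, m = 4.696, N = 26
pitch radius r_p = m·N/2 = 4.696·26/2 = 61.048000
base radius r_b = r_p·cos α = 61.048000·cos 17.753° = 58.140884
roll angle φ = 30.214° = 0.52733378 rad
x = r_b·(cos φ + φ·sin φ) = 65.671444
y = r_b·(sin φ − φ·cos φ) = 2.763706

x=65.671444 y=2.763706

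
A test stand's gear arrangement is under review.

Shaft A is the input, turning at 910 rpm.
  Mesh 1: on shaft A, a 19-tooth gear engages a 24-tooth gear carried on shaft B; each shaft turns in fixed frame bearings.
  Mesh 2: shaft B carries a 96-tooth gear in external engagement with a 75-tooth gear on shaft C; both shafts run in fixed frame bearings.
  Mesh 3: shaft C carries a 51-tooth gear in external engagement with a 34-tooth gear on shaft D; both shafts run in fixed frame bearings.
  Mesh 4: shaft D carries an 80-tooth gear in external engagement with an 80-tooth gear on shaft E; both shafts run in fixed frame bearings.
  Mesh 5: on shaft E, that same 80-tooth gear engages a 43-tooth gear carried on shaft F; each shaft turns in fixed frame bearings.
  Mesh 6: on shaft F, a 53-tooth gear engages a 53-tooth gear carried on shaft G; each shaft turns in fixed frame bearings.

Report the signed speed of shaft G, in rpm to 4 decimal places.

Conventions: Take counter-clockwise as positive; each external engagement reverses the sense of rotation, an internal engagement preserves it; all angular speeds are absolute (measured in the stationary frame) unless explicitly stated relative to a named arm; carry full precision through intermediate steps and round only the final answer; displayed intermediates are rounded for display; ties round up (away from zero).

+2573.3953 rpm

class = fixed-axis compound train [6 meshes; 6 ratios multiply, 6 sense flips]
mesh 1 [19T→24T]: ω = 910.0000×19/24 = 720.4167 rpm, sense flips to −
mesh 2 [96T→75T]: ω = 720.4167×96/75 = 922.1333 rpm, sense flips to +
mesh 3 [51T→34T]: ω = 922.1333×51/34 = 1383.2000 rpm, sense flips to −
mesh 4 [80T→80T]: ω = 1383.2000×80/80 = 1383.2000 rpm, sense flips to +
mesh 5 [80T→43T]: ω = 1383.2000×80/43 = 2573.3953 rpm, sense flips to −
mesh 6 [53T→53T]: ω = 2573.3953×53/53 = 2573.3953 rpm, sense flips to +
signed output speed = +2573.3953 rpm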